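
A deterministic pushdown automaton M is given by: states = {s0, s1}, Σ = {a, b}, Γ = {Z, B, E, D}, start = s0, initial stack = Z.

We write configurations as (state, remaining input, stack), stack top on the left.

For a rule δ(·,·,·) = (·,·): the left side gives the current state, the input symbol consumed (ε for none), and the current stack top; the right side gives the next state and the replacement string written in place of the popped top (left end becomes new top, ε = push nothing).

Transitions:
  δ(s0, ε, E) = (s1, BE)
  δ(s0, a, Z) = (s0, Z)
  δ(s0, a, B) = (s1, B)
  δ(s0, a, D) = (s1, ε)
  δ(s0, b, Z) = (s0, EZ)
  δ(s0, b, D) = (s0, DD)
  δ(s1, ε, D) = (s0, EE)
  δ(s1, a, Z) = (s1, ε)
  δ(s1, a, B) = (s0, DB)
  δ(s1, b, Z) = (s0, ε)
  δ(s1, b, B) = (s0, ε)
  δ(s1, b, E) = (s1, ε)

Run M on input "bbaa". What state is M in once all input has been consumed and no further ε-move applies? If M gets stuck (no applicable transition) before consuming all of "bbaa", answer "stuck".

s1

(s0, bbaa, Z)
  read b, top Z: go to s0, push EZ → (s0, baa, EZ)
  ε-move, top E: go to s1, push BE → (s1, baa, BEZ)
  read b, top B: go to s0, push ε → (s0, aa, EZ)
  ε-move, top E: go to s1, push BE → (s1, aa, BEZ)
  read a, top B: go to s0, push DB → (s0, a, DBEZ)
  read a, top D: go to s1, push ε → (s1, ε, BEZ)
All input consumed; M is in state s1.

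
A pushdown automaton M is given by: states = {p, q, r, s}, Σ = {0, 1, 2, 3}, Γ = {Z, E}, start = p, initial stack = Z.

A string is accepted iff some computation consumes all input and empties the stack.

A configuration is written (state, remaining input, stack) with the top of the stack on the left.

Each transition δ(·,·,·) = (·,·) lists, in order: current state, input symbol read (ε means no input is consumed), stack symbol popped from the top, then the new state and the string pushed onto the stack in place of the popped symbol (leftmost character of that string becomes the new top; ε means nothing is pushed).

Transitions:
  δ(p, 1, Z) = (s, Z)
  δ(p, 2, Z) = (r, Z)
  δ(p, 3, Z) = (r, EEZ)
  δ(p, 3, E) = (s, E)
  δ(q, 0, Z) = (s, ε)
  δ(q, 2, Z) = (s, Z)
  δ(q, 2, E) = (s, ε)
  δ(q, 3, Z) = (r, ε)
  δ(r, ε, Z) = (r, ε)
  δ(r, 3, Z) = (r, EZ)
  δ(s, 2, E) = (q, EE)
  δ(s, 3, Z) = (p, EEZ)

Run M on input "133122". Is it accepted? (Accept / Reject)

No computation consumes all input and empties the stack.

Reject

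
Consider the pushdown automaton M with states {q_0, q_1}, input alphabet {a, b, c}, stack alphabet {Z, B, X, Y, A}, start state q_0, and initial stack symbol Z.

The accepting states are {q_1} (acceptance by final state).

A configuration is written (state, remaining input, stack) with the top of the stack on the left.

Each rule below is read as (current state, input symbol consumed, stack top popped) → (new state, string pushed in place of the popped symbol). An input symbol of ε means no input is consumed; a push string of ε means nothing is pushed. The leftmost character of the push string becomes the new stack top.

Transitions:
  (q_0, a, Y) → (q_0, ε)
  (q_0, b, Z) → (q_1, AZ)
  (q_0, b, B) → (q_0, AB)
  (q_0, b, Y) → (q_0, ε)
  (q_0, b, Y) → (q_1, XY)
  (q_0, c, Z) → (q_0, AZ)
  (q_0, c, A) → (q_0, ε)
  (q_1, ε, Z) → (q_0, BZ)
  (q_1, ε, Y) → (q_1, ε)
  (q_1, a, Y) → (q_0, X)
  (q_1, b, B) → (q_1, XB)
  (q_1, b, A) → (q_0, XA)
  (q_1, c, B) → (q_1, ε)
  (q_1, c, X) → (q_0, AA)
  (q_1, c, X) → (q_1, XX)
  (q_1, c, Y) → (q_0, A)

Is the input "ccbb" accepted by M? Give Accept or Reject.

Reject

No computation consumes all input and reaches a final state.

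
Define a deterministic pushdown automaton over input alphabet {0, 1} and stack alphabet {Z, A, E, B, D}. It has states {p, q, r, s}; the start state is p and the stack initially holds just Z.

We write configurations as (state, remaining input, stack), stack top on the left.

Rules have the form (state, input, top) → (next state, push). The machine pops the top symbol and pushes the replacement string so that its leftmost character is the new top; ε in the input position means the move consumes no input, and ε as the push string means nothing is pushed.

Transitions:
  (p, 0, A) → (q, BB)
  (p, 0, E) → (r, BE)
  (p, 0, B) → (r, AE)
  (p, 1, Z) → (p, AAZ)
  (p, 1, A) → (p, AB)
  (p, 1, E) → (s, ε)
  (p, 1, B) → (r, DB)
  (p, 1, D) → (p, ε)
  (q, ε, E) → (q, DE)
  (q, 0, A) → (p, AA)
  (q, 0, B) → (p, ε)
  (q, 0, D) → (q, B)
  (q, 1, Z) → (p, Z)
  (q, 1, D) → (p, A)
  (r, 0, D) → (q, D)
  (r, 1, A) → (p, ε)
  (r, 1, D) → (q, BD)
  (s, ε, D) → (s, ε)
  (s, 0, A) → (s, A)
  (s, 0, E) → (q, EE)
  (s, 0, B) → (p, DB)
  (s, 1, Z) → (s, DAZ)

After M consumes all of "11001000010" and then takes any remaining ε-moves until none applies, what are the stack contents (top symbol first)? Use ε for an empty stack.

(p, 11001000010, Z) ⊢ (p, 1001000010, AAZ) ⊢ (p, 001000010, ABAZ) ⊢ (q, 01000010, BBBAZ) ⊢ (p, 1000010, BBAZ) ⊢ (r, 000010, DBBAZ) ⊢ (q, 00010, DBBAZ) ⊢ (q, 0010, BBBAZ) ⊢ (p, 010, BBAZ) ⊢ (r, 10, AEBAZ) ⊢ (p, 0, EBAZ) ⊢ (r, ε, BEBAZ)
All input consumed in state r with stack BEBAZ.

BEBAZ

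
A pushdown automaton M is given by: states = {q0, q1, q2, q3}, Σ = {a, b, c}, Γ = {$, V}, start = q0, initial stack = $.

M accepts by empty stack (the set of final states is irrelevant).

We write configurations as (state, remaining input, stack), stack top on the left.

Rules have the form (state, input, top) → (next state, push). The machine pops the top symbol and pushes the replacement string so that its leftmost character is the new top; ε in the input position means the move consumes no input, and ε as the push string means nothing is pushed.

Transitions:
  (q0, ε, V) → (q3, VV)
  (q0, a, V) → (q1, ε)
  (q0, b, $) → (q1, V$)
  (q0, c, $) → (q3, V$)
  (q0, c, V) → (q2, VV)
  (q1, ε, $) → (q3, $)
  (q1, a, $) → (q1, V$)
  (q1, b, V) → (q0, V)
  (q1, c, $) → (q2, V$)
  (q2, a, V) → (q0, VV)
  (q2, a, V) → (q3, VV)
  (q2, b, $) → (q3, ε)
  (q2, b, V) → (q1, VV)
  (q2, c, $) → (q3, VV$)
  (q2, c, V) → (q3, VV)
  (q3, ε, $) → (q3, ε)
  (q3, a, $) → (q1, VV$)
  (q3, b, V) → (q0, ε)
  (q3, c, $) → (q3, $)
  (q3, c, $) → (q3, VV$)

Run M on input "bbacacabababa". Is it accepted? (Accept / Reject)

Accept

One accepting computation: (q0, bbacacabababa, $) ⊢ (q1, bacacabababa, V$) ⊢ (q0, acacabababa, V$) ⊢ (q1, cacabababa, $) ⊢ (q2, acabababa, V$) ⊢ (q0, cabababa, VV$) ⊢ (q2, abababa, VVV$) ⊢ (q3, bababa, VVVV$) ⊢ (q0, ababa, VVV$) ⊢ (q1, baba, VV$) ⊢ (q0, aba, VV$) ⊢ (q1, ba, V$) ⊢ (q0, a, V$) ⊢ (q1, ε, $) ⊢ (q3, ε, $) ⊢ (q3, ε, ε)
All input consumed and the stack is empty.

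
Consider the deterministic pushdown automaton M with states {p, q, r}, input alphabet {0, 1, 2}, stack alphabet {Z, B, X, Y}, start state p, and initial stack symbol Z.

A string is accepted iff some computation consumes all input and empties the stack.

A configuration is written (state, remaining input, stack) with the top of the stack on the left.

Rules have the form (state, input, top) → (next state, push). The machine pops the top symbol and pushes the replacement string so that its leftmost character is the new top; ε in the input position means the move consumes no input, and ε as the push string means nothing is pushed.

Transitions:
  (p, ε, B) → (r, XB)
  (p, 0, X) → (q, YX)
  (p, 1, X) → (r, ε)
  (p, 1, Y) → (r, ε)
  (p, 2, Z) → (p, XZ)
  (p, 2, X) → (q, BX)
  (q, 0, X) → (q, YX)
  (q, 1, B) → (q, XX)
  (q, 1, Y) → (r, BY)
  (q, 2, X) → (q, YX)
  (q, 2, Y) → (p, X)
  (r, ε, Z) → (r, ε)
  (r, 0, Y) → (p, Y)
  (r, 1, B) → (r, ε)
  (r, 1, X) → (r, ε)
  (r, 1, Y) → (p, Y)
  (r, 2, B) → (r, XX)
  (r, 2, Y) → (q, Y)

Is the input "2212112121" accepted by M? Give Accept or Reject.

Reject

(p, 2212112121, Z) ⊢ (p, 212112121, XZ) ⊢ (q, 12112121, BXZ) ⊢ (q, 2112121, XXXZ) ⊢ (q, 112121, YXXXZ) ⊢ (r, 12121, BYXXXZ) ⊢ (r, 2121, YXXXZ) ⊢ (q, 121, YXXXZ) ⊢ (r, 21, BYXXXZ) ⊢ (r, 1, XXYXXXZ) ⊢ (r, ε, XYXXXZ)
All input consumed; stack is XYXXXZ, not empty, and no further ε-move applies.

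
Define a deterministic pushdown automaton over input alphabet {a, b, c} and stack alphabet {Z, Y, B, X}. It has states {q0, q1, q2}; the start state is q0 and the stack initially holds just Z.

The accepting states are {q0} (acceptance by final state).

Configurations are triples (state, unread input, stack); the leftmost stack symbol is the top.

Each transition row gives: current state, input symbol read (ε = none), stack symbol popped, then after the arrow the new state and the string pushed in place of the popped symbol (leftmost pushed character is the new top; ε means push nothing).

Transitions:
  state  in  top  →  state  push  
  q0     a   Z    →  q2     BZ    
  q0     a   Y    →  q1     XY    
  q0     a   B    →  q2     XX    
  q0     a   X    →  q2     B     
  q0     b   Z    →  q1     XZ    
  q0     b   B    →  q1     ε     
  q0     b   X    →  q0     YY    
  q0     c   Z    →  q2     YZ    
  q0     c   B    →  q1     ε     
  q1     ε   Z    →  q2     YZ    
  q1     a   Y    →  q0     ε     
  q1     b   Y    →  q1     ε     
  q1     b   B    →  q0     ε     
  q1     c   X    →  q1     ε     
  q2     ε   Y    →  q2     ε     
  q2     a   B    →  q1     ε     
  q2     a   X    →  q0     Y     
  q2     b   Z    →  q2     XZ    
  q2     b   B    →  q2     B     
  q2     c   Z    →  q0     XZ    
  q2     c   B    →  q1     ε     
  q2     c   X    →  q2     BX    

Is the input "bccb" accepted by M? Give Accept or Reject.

Accept

(q0, bccb, Z)
  read b, top Z: go to q1, push XZ → (q1, ccb, XZ)
  read c, top X: go to q1, push ε → (q1, cb, Z)
  ε-move, top Z: go to q2, push YZ → (q2, cb, YZ)
  ε-move, top Y: go to q2, push ε → (q2, cb, Z)
  read c, top Z: go to q0, push XZ → (q0, b, XZ)
  read b, top X: go to q0, push YY → (q0, ε, YYZ)
All input consumed; state q0 ∈ F.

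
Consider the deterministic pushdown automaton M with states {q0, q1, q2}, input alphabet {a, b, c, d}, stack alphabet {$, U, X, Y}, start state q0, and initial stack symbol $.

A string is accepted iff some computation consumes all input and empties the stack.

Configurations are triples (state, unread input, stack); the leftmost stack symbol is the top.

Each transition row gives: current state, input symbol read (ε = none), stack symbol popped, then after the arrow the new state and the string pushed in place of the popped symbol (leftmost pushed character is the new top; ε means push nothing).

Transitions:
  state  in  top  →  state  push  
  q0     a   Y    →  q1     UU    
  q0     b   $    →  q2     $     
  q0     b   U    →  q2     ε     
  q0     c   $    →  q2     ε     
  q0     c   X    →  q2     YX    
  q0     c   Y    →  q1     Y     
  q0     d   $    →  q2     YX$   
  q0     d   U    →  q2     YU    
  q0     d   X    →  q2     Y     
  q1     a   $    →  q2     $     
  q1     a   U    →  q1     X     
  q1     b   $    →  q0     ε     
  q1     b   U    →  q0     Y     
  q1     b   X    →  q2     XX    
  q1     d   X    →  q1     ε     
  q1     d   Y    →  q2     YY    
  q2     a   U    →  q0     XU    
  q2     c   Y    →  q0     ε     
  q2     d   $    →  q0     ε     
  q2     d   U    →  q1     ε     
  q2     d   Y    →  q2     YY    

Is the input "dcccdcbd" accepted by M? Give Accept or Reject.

Accept

(q0, dcccdcbd, $) ⊢ (q2, cccdcbd, YX$) ⊢ (q0, ccdcbd, X$) ⊢ (q2, cdcbd, YX$) ⊢ (q0, dcbd, X$) ⊢ (q2, cbd, Y$) ⊢ (q0, bd, $) ⊢ (q2, d, $) ⊢ (q0, ε, ε)
All input consumed and the stack is empty.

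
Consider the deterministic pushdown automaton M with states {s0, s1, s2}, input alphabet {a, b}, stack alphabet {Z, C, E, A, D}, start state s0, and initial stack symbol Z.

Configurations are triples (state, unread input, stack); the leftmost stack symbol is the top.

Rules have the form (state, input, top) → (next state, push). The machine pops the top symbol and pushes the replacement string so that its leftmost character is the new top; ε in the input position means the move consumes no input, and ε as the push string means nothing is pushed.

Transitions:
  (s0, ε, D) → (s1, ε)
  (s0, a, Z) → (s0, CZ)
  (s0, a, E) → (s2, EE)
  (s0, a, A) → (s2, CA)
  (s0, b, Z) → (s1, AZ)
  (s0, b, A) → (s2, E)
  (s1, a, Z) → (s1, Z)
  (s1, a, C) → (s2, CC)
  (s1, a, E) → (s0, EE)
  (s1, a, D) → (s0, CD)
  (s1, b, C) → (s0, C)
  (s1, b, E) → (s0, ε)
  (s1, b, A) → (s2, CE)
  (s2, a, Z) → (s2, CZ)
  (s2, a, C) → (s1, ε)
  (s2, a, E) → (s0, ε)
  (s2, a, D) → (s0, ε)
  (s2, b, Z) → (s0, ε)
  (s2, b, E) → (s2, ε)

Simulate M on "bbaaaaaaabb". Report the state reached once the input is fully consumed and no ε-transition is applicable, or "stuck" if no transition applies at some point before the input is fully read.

(s0, bbaaaaaaabb, Z) ⊢ (s1, baaaaaaabb, AZ) ⊢ (s2, aaaaaaabb, CEZ) ⊢ (s1, aaaaaabb, EZ) ⊢ (s0, aaaaabb, EEZ) ⊢ (s2, aaaabb, EEEZ) ⊢ (s0, aaabb, EEZ) ⊢ (s2, aabb, EEEZ) ⊢ (s0, abb, EEZ) ⊢ (s2, bb, EEEZ) ⊢ (s2, b, EEZ) ⊢ (s2, ε, EZ)
All input consumed; M is in state s2.

s2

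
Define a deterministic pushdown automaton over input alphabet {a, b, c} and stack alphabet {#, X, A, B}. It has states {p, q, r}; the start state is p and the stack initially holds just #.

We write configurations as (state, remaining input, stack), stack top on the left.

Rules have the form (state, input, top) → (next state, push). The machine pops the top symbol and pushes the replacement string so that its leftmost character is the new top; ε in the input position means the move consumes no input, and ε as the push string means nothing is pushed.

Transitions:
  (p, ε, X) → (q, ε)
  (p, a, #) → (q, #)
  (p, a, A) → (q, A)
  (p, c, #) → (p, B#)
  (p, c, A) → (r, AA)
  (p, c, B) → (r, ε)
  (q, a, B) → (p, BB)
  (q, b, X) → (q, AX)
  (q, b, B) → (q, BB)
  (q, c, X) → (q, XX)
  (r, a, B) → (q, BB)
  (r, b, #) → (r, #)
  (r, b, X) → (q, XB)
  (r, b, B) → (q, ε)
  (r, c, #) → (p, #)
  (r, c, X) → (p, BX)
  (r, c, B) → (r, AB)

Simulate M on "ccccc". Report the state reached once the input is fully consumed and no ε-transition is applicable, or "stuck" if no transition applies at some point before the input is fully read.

(p, ccccc, #) ⊢ (p, cccc, B#) ⊢ (r, ccc, #) ⊢ (p, cc, #) ⊢ (p, c, B#) ⊢ (r, ε, #)
All input consumed; M is in state r.

r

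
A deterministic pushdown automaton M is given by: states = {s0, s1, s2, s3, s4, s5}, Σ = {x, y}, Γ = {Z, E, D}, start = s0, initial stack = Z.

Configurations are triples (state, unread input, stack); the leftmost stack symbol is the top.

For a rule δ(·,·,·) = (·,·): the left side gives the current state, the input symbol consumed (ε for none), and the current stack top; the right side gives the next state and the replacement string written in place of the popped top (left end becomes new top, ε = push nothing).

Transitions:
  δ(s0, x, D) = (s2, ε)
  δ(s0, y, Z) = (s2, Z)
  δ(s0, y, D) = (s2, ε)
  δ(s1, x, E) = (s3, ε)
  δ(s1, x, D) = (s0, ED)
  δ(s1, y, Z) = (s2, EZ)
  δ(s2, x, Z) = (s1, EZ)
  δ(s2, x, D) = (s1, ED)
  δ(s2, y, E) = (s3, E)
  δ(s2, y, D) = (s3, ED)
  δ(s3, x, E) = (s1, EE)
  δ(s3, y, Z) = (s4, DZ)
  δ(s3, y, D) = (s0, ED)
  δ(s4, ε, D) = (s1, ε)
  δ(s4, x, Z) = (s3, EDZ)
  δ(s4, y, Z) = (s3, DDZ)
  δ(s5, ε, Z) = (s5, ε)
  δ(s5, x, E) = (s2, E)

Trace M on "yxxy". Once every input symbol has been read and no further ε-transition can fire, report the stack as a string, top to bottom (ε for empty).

Z

(s0, yxxy, Z) ⊢ (s2, xxy, Z) ⊢ (s1, xy, EZ) ⊢ (s3, y, Z) ⊢ (s4, ε, DZ) ⊢ (s1, ε, Z)
All input consumed in state s1 with stack Z.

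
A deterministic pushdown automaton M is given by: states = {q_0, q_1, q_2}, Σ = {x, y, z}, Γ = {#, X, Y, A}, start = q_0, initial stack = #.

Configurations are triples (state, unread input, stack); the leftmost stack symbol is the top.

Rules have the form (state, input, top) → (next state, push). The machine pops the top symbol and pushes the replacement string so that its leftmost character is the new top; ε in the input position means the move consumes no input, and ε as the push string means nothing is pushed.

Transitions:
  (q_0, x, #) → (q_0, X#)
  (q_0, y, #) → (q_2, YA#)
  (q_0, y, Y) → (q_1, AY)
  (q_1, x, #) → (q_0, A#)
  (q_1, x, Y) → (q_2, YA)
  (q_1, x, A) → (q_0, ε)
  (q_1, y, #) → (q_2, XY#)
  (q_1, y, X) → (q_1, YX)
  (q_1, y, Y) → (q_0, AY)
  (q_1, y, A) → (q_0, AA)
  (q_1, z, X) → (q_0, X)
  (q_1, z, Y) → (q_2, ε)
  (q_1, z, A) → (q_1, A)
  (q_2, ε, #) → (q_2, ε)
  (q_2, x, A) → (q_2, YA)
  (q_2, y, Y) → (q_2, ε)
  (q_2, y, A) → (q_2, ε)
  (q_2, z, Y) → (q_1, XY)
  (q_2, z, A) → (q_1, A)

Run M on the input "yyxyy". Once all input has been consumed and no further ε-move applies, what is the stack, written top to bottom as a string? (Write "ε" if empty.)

ε

(q_0, yyxyy, #) ⊢ (q_2, yxyy, YA#) ⊢ (q_2, xyy, A#) ⊢ (q_2, yy, YA#) ⊢ (q_2, y, A#) ⊢ (q_2, ε, #) ⊢ (q_2, ε, ε)
All input consumed in state q_2 with stack ε.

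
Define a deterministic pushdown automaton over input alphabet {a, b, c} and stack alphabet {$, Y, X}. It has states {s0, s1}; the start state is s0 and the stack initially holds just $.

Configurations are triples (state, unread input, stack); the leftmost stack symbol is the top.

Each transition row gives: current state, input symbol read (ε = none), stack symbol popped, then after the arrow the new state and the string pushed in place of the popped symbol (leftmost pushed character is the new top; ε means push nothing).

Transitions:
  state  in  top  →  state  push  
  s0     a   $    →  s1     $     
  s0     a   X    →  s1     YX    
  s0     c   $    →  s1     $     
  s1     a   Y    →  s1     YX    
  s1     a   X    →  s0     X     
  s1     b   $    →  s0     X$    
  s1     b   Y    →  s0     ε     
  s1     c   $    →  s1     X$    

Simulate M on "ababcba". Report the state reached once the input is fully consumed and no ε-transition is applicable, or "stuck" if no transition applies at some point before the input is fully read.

stuck

(s0, ababcba, $) ⊢ (s1, babcba, $) ⊢ (s0, abcba, X$) ⊢ (s1, bcba, YX$) ⊢ (s0, cba, X$)
No transition for (s0, c, top X); M blocks with input cba remaining.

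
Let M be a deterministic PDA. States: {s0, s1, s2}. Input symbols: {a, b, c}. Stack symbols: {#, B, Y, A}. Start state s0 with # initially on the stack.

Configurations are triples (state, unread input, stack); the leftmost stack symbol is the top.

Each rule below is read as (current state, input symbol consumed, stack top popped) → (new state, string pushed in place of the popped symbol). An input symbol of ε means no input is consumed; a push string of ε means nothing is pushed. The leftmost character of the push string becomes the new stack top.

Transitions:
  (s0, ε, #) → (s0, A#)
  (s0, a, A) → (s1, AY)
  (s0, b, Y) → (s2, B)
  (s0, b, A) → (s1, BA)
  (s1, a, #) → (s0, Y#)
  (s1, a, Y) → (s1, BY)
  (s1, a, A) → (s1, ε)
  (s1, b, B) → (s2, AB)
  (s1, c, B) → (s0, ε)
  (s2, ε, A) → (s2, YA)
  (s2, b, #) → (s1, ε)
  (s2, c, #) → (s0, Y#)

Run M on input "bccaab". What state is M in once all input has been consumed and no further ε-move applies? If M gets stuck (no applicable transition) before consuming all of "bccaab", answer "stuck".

stuck

(s0, bccaab, #) ⊢ (s0, bccaab, A#) ⊢ (s1, ccaab, BA#) ⊢ (s0, caab, A#)
No transition for (s0, c, top A); M blocks with input caab remaining.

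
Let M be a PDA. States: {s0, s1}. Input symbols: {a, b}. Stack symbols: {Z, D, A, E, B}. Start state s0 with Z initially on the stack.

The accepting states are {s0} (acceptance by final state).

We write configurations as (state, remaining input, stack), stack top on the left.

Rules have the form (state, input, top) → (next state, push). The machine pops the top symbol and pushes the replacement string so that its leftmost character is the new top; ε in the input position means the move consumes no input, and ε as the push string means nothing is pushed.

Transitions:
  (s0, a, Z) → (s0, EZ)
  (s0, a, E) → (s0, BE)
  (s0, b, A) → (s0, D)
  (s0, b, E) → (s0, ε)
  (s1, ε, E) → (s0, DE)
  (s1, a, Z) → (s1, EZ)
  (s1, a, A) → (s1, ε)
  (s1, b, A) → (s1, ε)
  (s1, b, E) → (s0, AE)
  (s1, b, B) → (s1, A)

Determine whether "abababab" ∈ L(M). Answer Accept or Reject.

One accepting computation: (s0, abababab, Z) ⊢ (s0, bababab, EZ) ⊢ (s0, ababab, Z) ⊢ (s0, babab, EZ) ⊢ (s0, abab, Z) ⊢ (s0, bab, EZ) ⊢ (s0, ab, Z) ⊢ (s0, b, EZ) ⊢ (s0, ε, Z)
All input consumed and state s0 ∈ F.

Accept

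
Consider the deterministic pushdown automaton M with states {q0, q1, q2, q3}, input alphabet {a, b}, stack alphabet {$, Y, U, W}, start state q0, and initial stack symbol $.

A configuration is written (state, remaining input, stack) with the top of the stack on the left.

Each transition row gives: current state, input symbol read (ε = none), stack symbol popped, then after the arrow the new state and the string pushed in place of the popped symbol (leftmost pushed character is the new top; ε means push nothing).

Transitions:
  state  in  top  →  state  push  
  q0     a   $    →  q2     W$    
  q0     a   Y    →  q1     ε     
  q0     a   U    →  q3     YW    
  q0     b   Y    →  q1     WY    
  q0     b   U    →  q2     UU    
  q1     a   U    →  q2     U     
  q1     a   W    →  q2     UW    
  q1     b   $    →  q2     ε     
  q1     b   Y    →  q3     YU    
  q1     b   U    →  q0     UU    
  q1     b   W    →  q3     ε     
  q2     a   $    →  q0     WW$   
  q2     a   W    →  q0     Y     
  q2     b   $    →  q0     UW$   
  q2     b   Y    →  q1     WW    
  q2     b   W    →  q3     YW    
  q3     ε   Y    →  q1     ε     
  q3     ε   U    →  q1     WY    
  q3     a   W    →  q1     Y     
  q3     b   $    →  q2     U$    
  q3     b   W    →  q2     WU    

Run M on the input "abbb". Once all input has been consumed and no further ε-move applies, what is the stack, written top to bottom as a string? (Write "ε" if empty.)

(q0, abbb, $)
  read a, top $: go to q2, push W$ → (q2, bbb, W$)
  read b, top W: go to q3, push YW → (q3, bb, YW$)
  ε-move, top Y: go to q1, push ε → (q1, bb, W$)
  read b, top W: go to q3, push ε → (q3, b, $)
  read b, top $: go to q2, push U$ → (q2, ε, U$)
All input consumed in state q2 with stack U$.

U$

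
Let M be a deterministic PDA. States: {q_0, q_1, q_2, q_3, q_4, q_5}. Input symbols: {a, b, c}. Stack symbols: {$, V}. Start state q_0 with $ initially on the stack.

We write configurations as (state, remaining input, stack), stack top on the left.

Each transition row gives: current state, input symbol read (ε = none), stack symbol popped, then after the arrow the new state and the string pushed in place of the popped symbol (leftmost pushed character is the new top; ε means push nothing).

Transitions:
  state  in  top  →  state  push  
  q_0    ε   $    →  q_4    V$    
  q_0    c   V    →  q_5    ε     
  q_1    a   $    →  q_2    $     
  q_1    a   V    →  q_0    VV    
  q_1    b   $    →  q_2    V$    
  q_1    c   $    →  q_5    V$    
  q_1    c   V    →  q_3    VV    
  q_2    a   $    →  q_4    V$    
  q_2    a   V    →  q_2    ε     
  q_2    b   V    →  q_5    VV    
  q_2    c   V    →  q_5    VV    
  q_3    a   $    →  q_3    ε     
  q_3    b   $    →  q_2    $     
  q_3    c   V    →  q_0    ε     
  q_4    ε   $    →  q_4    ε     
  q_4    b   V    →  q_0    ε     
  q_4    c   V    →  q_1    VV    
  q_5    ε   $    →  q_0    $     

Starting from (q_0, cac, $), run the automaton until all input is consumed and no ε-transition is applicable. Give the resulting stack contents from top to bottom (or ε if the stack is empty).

(q_0, cac, $)
  ε-move, top $: go to q_4, push V$ → (q_4, cac, V$)
  read c, top V: go to q_1, push VV → (q_1, ac, VV$)
  read a, top V: go to q_0, push VV → (q_0, c, VVV$)
  read c, top V: go to q_5, push ε → (q_5, ε, VV$)
All input consumed in state q_5 with stack VV$.

VV$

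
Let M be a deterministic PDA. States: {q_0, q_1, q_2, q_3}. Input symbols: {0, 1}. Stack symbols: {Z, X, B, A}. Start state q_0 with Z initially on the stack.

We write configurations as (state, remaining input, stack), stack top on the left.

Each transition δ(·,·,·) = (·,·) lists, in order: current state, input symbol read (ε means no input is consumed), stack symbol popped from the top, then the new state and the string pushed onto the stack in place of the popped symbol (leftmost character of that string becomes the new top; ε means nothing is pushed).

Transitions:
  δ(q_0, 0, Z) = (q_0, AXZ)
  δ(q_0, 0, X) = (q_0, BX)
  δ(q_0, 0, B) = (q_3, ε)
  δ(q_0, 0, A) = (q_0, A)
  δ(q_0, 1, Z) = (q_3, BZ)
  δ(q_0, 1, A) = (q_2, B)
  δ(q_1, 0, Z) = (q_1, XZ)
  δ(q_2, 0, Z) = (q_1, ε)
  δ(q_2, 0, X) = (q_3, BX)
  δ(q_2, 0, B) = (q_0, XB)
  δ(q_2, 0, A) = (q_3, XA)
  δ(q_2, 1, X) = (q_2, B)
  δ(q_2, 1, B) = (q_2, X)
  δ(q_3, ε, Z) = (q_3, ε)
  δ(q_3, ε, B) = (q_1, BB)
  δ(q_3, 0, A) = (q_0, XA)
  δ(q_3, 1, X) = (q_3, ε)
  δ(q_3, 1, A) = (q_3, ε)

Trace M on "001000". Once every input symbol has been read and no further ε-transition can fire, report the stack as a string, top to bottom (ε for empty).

(q_0, 001000, Z)
  read 0, top Z: go to q_0, push AXZ → (q_0, 01000, AXZ)
  read 0, top A: go to q_0, push A → (q_0, 1000, AXZ)
  read 1, top A: go to q_2, push B → (q_2, 000, BXZ)
  read 0, top B: go to q_0, push XB → (q_0, 00, XBXZ)
  read 0, top X: go to q_0, push BX → (q_0, 0, BXBXZ)
  read 0, top B: go to q_3, push ε → (q_3, ε, XBXZ)
All input consumed in state q_3 with stack XBXZ.

XBXZ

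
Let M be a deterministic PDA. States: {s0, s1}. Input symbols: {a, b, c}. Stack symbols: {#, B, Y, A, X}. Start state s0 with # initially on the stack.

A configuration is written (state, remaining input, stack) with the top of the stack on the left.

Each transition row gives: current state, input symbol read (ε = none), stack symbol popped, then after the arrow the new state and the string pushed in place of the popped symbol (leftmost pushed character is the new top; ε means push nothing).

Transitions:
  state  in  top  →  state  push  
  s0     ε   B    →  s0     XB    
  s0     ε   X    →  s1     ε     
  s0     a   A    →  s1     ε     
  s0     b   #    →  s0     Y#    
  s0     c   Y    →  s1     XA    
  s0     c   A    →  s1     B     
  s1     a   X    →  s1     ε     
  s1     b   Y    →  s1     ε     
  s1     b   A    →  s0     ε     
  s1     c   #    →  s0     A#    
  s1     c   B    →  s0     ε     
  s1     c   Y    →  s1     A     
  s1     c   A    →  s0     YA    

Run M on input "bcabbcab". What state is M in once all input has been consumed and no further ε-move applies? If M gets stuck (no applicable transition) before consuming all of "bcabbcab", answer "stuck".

(s0, bcabbcab, #)
  read b, top #: go to s0, push Y# → (s0, cabbcab, Y#)
  read c, top Y: go to s1, push XA → (s1, abbcab, XA#)
  read a, top X: go to s1, push ε → (s1, bbcab, A#)
  read b, top A: go to s0, push ε → (s0, bcab, #)
  read b, top #: go to s0, push Y# → (s0, cab, Y#)
  read c, top Y: go to s1, push XA → (s1, ab, XA#)
  read a, top X: go to s1, push ε → (s1, b, A#)
  read b, top A: go to s0, push ε → (s0, ε, #)
All input consumed; M is in state s0.

s0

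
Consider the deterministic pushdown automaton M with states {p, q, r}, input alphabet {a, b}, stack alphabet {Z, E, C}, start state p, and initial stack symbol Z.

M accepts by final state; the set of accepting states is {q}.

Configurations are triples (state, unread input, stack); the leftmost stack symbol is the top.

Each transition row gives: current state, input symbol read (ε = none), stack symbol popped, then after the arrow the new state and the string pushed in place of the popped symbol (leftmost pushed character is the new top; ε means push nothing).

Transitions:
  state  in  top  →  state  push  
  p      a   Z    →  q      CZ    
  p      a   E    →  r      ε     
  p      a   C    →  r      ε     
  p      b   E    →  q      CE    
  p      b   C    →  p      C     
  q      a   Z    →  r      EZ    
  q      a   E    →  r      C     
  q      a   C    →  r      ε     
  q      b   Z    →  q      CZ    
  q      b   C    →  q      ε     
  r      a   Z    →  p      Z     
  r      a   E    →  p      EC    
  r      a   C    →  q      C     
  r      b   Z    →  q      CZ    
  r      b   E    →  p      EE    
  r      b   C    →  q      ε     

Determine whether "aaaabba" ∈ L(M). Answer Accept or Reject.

(p, aaaabba, Z) ⊢ (q, aaabba, CZ) ⊢ (r, aabba, Z) ⊢ (p, abba, Z) ⊢ (q, bba, CZ) ⊢ (q, ba, Z) ⊢ (q, a, CZ) ⊢ (r, ε, Z)
All input consumed; state r ∉ F and no further ε-move applies.

Reject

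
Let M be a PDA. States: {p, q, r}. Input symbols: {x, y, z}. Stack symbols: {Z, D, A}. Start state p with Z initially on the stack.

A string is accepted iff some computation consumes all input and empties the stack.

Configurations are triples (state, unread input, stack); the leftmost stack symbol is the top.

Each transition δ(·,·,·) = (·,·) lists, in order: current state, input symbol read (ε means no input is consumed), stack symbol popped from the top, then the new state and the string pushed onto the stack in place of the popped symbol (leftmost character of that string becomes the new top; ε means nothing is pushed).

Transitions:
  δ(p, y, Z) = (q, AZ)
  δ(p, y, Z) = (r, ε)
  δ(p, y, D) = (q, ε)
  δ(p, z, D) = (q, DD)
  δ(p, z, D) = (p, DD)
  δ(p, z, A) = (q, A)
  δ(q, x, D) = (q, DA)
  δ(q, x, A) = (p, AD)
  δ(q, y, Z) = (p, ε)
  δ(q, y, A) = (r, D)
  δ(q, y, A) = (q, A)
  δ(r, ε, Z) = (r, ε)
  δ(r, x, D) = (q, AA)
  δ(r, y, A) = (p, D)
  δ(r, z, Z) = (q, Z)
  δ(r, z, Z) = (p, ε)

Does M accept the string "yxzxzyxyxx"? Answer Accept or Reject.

Reject

No computation consumes all input and empties the stack.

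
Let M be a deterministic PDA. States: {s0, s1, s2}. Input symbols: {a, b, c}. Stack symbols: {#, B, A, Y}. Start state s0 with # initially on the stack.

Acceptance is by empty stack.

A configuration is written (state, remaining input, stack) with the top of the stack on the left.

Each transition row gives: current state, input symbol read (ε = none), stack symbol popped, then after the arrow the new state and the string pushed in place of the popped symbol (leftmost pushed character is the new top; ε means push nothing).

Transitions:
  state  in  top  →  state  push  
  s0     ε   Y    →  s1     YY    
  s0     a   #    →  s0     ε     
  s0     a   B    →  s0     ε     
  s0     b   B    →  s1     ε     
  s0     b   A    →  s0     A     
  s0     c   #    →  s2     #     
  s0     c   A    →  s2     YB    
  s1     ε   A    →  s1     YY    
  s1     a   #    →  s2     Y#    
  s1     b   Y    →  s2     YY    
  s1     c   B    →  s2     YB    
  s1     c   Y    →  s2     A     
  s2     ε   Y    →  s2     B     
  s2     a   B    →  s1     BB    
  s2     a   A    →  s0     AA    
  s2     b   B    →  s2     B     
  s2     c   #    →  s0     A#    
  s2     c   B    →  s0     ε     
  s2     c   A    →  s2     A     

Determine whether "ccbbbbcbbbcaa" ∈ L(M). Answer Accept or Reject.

Accept

(s0, ccbbbbcbbbcaa, #)
  read c, top #: go to s2, push # → (s2, cbbbbcbbbcaa, #)
  read c, top #: go to s0, push A# → (s0, bbbbcbbbcaa, A#)
  read b, top A: go to s0, push A → (s0, bbbcbbbcaa, A#)
  read b, top A: go to s0, push A → (s0, bbcbbbcaa, A#)
  read b, top A: go to s0, push A → (s0, bcbbbcaa, A#)
  read b, top A: go to s0, push A → (s0, cbbbcaa, A#)
  read c, top A: go to s2, push YB → (s2, bbbcaa, YB#)
  ε-move, top Y: go to s2, push B → (s2, bbbcaa, BB#)
  read b, top B: go to s2, push B → (s2, bbcaa, BB#)
  read b, top B: go to s2, push B → (s2, bcaa, BB#)
  read b, top B: go to s2, push B → (s2, caa, BB#)
  read c, top B: go to s0, push ε → (s0, aa, B#)
  read a, top B: go to s0, push ε → (s0, a, #)
  read a, top #: go to s0, push ε → (s0, ε, ε)
All input consumed and the stack is empty.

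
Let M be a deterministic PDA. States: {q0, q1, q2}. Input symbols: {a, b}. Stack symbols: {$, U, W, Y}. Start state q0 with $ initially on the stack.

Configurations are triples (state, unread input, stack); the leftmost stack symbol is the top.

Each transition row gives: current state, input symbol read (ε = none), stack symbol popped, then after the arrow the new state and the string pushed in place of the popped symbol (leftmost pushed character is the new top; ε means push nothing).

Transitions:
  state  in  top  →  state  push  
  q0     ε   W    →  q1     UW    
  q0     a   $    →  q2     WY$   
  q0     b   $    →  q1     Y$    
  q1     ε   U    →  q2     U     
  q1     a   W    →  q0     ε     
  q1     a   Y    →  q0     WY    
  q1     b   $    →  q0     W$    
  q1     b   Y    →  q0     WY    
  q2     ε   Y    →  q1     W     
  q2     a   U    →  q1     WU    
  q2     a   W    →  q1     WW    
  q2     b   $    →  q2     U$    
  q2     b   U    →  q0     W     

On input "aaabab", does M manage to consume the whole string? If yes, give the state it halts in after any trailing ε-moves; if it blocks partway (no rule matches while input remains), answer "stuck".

stuck

(q0, aaabab, $)
  read a, top $: go to q2, push WY$ → (q2, aabab, WY$)
  read a, top W: go to q1, push WW → (q1, abab, WWY$)
  read a, top W: go to q0, push ε → (q0, bab, WY$)
  ε-move, top W: go to q1, push UW → (q1, bab, UWY$)
  ε-move, top U: go to q2, push U → (q2, bab, UWY$)
  read b, top U: go to q0, push W → (q0, ab, WWY$)
  ε-move, top W: go to q1, push UW → (q1, ab, UWWY$)
  ε-move, top U: go to q2, push U → (q2, ab, UWWY$)
  read a, top U: go to q1, push WU → (q1, b, WUWWY$)
No transition for (q1, b, top W); M blocks with input b remaining.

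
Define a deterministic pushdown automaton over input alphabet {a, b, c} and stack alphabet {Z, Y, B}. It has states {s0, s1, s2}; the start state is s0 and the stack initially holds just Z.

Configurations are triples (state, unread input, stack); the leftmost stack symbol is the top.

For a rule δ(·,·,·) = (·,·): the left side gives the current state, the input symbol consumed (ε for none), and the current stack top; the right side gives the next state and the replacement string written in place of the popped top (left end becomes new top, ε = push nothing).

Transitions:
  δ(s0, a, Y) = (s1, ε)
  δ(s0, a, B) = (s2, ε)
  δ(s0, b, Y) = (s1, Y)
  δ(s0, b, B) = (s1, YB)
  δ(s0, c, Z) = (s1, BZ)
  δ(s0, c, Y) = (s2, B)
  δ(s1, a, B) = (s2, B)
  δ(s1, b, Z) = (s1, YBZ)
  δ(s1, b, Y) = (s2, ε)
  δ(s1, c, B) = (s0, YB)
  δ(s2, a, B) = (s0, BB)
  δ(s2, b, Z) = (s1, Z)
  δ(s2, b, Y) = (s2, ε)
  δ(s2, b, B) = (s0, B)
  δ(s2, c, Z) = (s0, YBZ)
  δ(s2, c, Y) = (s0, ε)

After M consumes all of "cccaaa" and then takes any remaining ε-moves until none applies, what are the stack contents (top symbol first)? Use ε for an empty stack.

BBBZ

(s0, cccaaa, Z)
  read c, top Z: go to s1, push BZ → (s1, ccaaa, BZ)
  read c, top B: go to s0, push YB → (s0, caaa, YBZ)
  read c, top Y: go to s2, push B → (s2, aaa, BBZ)
  read a, top B: go to s0, push BB → (s0, aa, BBBZ)
  read a, top B: go to s2, push ε → (s2, a, BBZ)
  read a, top B: go to s0, push BB → (s0, ε, BBBZ)
All input consumed in state s0 with stack BBBZ.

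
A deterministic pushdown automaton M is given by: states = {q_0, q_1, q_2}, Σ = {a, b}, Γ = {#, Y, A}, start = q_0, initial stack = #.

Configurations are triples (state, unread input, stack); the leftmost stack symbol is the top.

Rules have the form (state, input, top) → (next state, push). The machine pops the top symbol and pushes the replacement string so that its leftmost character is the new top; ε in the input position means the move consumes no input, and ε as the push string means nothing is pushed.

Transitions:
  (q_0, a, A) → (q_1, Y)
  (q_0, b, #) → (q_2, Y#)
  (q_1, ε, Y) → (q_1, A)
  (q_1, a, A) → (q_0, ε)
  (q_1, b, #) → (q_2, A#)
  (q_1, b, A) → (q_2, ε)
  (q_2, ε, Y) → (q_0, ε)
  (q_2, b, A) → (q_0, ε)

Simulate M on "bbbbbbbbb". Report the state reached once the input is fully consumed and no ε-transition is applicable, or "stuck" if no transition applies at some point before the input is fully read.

q_0

(q_0, bbbbbbbbb, #) ⊢ (q_2, bbbbbbbb, Y#) ⊢ (q_0, bbbbbbbb, #) ⊢ (q_2, bbbbbbb, Y#) ⊢ (q_0, bbbbbbb, #) ⊢ (q_2, bbbbbb, Y#) ⊢ (q_0, bbbbbb, #) ⊢ (q_2, bbbbb, Y#) ⊢ (q_0, bbbbb, #) ⊢ (q_2, bbbb, Y#) ⊢ (q_0, bbbb, #) ⊢ (q_2, bbb, Y#) ⊢ (q_0, bbb, #) ⊢ (q_2, bb, Y#) ⊢ (q_0, bb, #) ⊢ (q_2, b, Y#) ⊢ (q_0, b, #) ⊢ (q_2, ε, Y#) ⊢ (q_0, ε, #)
All input consumed; M is in state q_0.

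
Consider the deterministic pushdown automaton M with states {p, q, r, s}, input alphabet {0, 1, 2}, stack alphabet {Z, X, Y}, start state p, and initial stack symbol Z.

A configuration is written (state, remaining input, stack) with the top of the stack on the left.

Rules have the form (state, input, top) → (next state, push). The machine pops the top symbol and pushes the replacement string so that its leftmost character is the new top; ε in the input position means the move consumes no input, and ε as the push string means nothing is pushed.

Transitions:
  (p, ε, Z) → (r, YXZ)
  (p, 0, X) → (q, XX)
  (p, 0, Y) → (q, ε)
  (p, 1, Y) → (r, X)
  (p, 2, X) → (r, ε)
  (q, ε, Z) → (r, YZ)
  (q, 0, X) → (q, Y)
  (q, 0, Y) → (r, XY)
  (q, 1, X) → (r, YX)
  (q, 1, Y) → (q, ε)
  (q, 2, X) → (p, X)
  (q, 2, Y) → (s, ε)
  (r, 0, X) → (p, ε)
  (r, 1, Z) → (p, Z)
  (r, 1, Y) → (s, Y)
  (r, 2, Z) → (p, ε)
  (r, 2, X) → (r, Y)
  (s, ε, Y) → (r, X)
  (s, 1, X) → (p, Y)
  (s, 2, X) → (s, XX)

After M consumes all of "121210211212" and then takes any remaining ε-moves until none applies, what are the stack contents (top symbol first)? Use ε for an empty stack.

(p, 121210211212, Z)
  ε-move, top Z: go to r, push YXZ → (r, 121210211212, YXZ)
  read 1, top Y: go to s, push Y → (s, 21210211212, YXZ)
  ε-move, top Y: go to r, push X → (r, 21210211212, XXZ)
  read 2, top X: go to r, push Y → (r, 1210211212, YXZ)
  read 1, top Y: go to s, push Y → (s, 210211212, YXZ)
  ε-move, top Y: go to r, push X → (r, 210211212, XXZ)
  read 2, top X: go to r, push Y → (r, 10211212, YXZ)
  read 1, top Y: go to s, push Y → (s, 0211212, YXZ)
  ε-move, top Y: go to r, push X → (r, 0211212, XXZ)
  read 0, top X: go to p, push ε → (p, 211212, XZ)
  read 2, top X: go to r, push ε → (r, 11212, Z)
  read 1, top Z: go to p, push Z → (p, 1212, Z)
  ε-move, top Z: go to r, push YXZ → (r, 1212, YXZ)
  read 1, top Y: go to s, push Y → (s, 212, YXZ)
  ε-move, top Y: go to r, push X → (r, 212, XXZ)
  read 2, top X: go to r, push Y → (r, 12, YXZ)
  read 1, top Y: go to s, push Y → (s, 2, YXZ)
  ε-move, top Y: go to r, push X → (r, 2, XXZ)
  read 2, top X: go to r, push Y → (r, ε, YXZ)
All input consumed in state r with stack YXZ.

YXZ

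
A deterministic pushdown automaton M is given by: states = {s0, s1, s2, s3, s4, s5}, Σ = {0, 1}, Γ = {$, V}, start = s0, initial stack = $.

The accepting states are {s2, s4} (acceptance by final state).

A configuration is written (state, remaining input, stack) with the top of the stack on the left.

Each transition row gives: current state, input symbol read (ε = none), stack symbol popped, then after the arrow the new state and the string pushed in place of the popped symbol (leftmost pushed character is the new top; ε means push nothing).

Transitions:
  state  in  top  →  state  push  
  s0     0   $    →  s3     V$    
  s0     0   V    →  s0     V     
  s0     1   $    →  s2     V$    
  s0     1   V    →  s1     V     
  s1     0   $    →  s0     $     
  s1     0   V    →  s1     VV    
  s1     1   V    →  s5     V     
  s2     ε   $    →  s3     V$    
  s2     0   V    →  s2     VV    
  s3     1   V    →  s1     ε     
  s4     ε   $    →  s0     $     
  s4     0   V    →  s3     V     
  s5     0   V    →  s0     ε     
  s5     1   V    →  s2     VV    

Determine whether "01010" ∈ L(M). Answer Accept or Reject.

(s0, 01010, $)
  read 0, top $: go to s3, push V$ → (s3, 1010, V$)
  read 1, top V: go to s1, push ε → (s1, 010, $)
  read 0, top $: go to s0, push $ → (s0, 10, $)
  read 1, top $: go to s2, push V$ → (s2, 0, V$)
  read 0, top V: go to s2, push VV → (s2, ε, VV$)
All input consumed; state s2 ∈ F.

Accept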